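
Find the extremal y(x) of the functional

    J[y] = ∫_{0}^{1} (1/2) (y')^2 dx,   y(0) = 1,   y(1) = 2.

The Lagrangian is L = (1/2) (y')^2.
Compute ∂L/∂y = 0, ∂L/∂y' = y'.
The Euler-Lagrange equation d/dx(∂L/∂y') − ∂L/∂y = 0 reduces to
    y'' = 0.
Its general solution is
    y(x) = A x + B,
with A, B fixed by the endpoint conditions.
Applying the endpoint conditions y(0) = 1 and y(1) = 2: solve A·0 + B = 1 and A·1 + B = 2. Subtracting gives A(1 − 0) = 2 − 1, so A = 1, and B = 1 − A·0 = 1. Therefore
    y(x) = x + 1.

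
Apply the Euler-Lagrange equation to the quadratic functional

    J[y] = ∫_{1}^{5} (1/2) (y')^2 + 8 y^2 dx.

The Lagrangian is L = (1/2) (y')^2 + 8 y^2.
Compute ∂L/∂y = 16y, ∂L/∂y' = y'.
The Euler-Lagrange equation d/dx(∂L/∂y') − ∂L/∂y = 0 reduces to
    y'' − 16 y = 0.
Its general solution is
    y(x) = A e^(4x) + B e^(−4x),
with A, B fixed by the endpoint conditions.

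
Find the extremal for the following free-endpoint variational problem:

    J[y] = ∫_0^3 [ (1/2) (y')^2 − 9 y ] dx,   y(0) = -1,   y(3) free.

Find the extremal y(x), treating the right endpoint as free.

The Lagrangian L = (1/2) (y')^2 − 9 y gives
    ∂L/∂y = −9,   ∂L/∂y' = y'.
Euler-Lagrange: d/dx(y') − (−9) = 0, i.e. y'' + 9 = 0, so
    y(x) = −(9/2) x^2 + C1 x + C2.
Fixed left endpoint y(0) = -1 ⇒ C2 = -1.
The right endpoint x = 3 is free, so the natural (transversality) condition is ∂L/∂y' |_{x=3} = 0, i.e. y'(3) = 0.
Compute y'(x) = −9 x + C1, so y'(3) = −27 + C1 = 0 ⇒ C1 = 27.
Therefore the extremal is
    y(x) = −(9/2) x^2 + 27 x − 1.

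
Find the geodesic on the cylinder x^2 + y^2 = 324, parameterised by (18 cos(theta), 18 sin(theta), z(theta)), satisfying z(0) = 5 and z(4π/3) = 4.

Parameterise the cylinder of radius R = 18 as
    r(θ) = (18 cos θ, 18 sin θ, z(θ)).
The arc-length element is
    ds = sqrt(324 + (dz/dθ)^2) dθ,
so the Lagrangian is L = sqrt(324 + z'^2).
L depends on z' only, not on z or θ, so ∂L/∂z = 0 and
    ∂L/∂z' = z' / sqrt(324 + z'^2).
The Euler-Lagrange equation gives
    d/dθ( z' / sqrt(324 + z'^2) ) = 0,
so z' is constant. Integrating once:
    z(θ) = a θ + b,
a helix on the cylinder (a straight line when the cylinder is unrolled). The constants a, b are determined by the endpoint conditions.
With endpoint conditions z(0) = 5 and z(4π/3) = 4: from z(0) = b we get b = 5, and a·4π/3 + 5 = 4 gives a = -3/(4π), so
    z(θ) = (-3/(4π)) θ + 5.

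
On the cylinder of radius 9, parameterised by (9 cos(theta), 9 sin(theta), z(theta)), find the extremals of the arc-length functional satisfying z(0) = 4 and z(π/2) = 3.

Parameterise the cylinder of radius R = 9 as
    r(θ) = (9 cos θ, 9 sin θ, z(θ)).
The arc-length element is
    ds = sqrt(81 + (dz/dθ)^2) dθ,
so the Lagrangian is L = sqrt(81 + z'^2).
L depends on z' only, not on z or θ, so ∂L/∂z = 0 and
    ∂L/∂z' = z' / sqrt(81 + z'^2).
The Euler-Lagrange equation gives
    d/dθ( z' / sqrt(81 + z'^2) ) = 0,
so z' is constant. Integrating once:
    z(θ) = a θ + b,
a helix on the cylinder (a straight line when the cylinder is unrolled). The constants a, b are determined by the endpoint conditions.
With endpoint conditions z(0) = 4 and z(π/2) = 3: from z(0) = b we get b = 4, and a·π/2 + 4 = 3 gives a = -2/π, so
    z(θ) = (-2/π) θ + 4.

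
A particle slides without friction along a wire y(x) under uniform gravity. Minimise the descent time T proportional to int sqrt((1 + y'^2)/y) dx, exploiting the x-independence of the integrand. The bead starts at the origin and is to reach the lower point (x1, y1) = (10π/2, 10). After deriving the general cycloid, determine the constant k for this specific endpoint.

The Lagrangian L = sqrt((1 + y'^2) / y) has no explicit x dependence, so the Beltrami identity applies:
    L − y' ∂L/∂y' = C.
Compute ∂L/∂y' = y' / sqrt(y (1 + y'^2)).
Substitute:
    sqrt((1 + y'^2)/y) − y'·y' / sqrt(y (1 + y'^2))
    = (1 + y'^2) / sqrt(y (1 + y'^2)) − y'^2 / sqrt(y (1 + y'^2))
    = 1 / sqrt(y (1 + y'^2)) = C.
Squaring and rearranging gives the first integral
    y (1 + y'^2) = 1/C^2 =: k   (constant).
Solving this first-order ODE by the substitution
    y = (k/2)(1 − cos θ)
yields the cycloid parameterisation
    x(θ) = (k/2)(θ − sin θ),   y(θ) = (k/2)(1 − cos θ).
The constant k is fixed by the endpoint condition.
Now fit the given lower endpoint (x1, y1) = (10π/2, 10). At the bottom of the first arch (θ = π), the parametric equations give
    y(π) = (k/2)(1 − cos π) = k,
    x(π) = (k/2)(π − sin π) = kπ/2.
Matching y(π) = 10 gives k = 10, consistent with x(π) = 10π/2. Therefore the specific cycloid is
    x(θ) = (10/2)(θ − sin θ),   y(θ) = (10/2)(1 − cos θ).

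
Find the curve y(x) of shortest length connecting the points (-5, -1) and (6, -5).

Arc-length functional: J[y] = ∫ sqrt(1 + (y')^2) dx.
Lagrangian L = sqrt(1 + (y')^2) has no explicit y dependence, so ∂L/∂y = 0 and the Euler-Lagrange equation gives
    d/dx( y' / sqrt(1 + (y')^2) ) = 0  ⇒  y' / sqrt(1 + (y')^2) = const.
Hence y' is constant, so y(x) is affine.
Fitting the endpoints (-5, -1) and (6, -5):
    slope m = ((-5) − (-1)) / (6 − (-5)) = -4/11,
    intercept c = (-1) − m·(-5) = -31/11.
Extremal: y(x) = (-4/11) x - 31/11.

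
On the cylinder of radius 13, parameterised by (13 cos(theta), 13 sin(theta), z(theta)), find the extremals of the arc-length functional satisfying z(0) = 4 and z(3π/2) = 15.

Parameterise the cylinder of radius R = 13 as
    r(θ) = (13 cos θ, 13 sin θ, z(θ)).
The arc-length element is
    ds = sqrt(169 + (dz/dθ)^2) dθ,
so the Lagrangian is L = sqrt(169 + z'^2).
L depends on z' only, not on z or θ, so ∂L/∂z = 0 and
    ∂L/∂z' = z' / sqrt(169 + z'^2).
The Euler-Lagrange equation gives
    d/dθ( z' / sqrt(169 + z'^2) ) = 0,
so z' is constant. Integrating once:
    z(θ) = a θ + b,
a helix on the cylinder (a straight line when the cylinder is unrolled). The constants a, b are determined by the endpoint conditions.
With endpoint conditions z(0) = 4 and z(3π/2) = 15: from z(0) = b we get b = 4, and a·3π/2 + 4 = 15 gives a = 22/(3π), so
    z(θ) = (22/(3π)) θ + 4.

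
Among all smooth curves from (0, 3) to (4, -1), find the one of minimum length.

Arc-length functional: J[y] = ∫ sqrt(1 + (y')^2) dx.
Lagrangian L = sqrt(1 + (y')^2) has no explicit y dependence, so ∂L/∂y = 0 and the Euler-Lagrange equation gives
    d/dx( y' / sqrt(1 + (y')^2) ) = 0  ⇒  y' / sqrt(1 + (y')^2) = const.
Hence y' is constant, so y(x) is affine.
Fitting the endpoints (0, 3) and (4, -1):
    slope m = ((-1) − 3) / (4 − 0) = -1,
    intercept c = 3 − m·0 = 3.
Extremal: y(x) = -x + 3.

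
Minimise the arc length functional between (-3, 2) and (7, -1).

Arc-length functional: J[y] = ∫ sqrt(1 + (y')^2) dx.
Lagrangian L = sqrt(1 + (y')^2) has no explicit y dependence, so ∂L/∂y = 0 and the Euler-Lagrange equation gives
    d/dx( y' / sqrt(1 + (y')^2) ) = 0  ⇒  y' / sqrt(1 + (y')^2) = const.
Hence y' is constant, so y(x) is affine.
Fitting the endpoints (-3, 2) and (7, -1):
    slope m = ((-1) − 2) / (7 − (-3)) = -3/10,
    intercept c = 2 − m·(-3) = 11/10.
Extremal: y(x) = (-3/10) x + 11/10.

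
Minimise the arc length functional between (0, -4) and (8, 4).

Arc-length functional: J[y] = ∫ sqrt(1 + (y')^2) dx.
Lagrangian L = sqrt(1 + (y')^2) has no explicit y dependence, so ∂L/∂y = 0 and the Euler-Lagrange equation gives
    d/dx( y' / sqrt(1 + (y')^2) ) = 0  ⇒  y' / sqrt(1 + (y')^2) = const.
Hence y' is constant, so y(x) is affine.
Fitting the endpoints (0, -4) and (8, 4):
    slope m = (4 − (-4)) / (8 − 0) = 1,
    intercept c = (-4) − m·0 = -4.
Extremal: y(x) = x - 4.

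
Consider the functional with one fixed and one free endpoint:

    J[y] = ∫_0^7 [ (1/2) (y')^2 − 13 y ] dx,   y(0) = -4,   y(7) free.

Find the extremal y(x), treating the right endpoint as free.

The Lagrangian L = (1/2) (y')^2 − 13 y gives
    ∂L/∂y = −13,   ∂L/∂y' = y'.
Euler-Lagrange: d/dx(y') − (−13) = 0, i.e. y'' + 13 = 0, so
    y(x) = −(13/2) x^2 + C1 x + C2.
Fixed left endpoint y(0) = -4 ⇒ C2 = -4.
The right endpoint x = 7 is free, so the natural (transversality) condition is ∂L/∂y' |_{x=7} = 0, i.e. y'(7) = 0.
Compute y'(x) = −13 x + C1, so y'(7) = −91 + C1 = 0 ⇒ C1 = 91.
Therefore the extremal is
    y(x) = −(13/2) x^2 + 91 x − 4.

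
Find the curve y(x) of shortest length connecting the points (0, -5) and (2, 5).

Arc-length functional: J[y] = ∫ sqrt(1 + (y')^2) dx.
Lagrangian L = sqrt(1 + (y')^2) has no explicit y dependence, so ∂L/∂y = 0 and the Euler-Lagrange equation gives
    d/dx( y' / sqrt(1 + (y')^2) ) = 0  ⇒  y' / sqrt(1 + (y')^2) = const.
Hence y' is constant, so y(x) is affine.
Fitting the endpoints (0, -5) and (2, 5):
    slope m = (5 − (-5)) / (2 − 0) = 5,
    intercept c = (-5) − m·0 = -5.
Extremal: y(x) = 5 x - 5.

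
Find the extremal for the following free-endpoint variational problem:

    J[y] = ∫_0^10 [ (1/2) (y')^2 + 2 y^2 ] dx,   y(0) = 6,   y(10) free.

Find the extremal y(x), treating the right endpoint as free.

The Lagrangian L = (1/2) (y')^2 + 2 y^2 gives
    ∂L/∂y = 4 y,   ∂L/∂y' = y'.
Euler-Lagrange: y'' − 4 y = 0.
With k = 2, the general solution is
    y(x) = A cosh(2 x) + B sinh(2 x).
Fixed left endpoint y(0) = 6 ⇒ A = 6.
The right endpoint x = 10 is free, so the natural (transversality) condition is ∂L/∂y' |_{x=10} = 0, i.e. y'(10) = 0.
Compute y'(x) = A k sinh(k x) + B k cosh(k x), so
    y'(10) = A k sinh(k·10) + B k cosh(k·10) = 0
    ⇒ B = −A tanh(k·10) = − 6 tanh(2·10).
Therefore the extremal is
    y(x) = 6 cosh(2 x) − 6 tanh(2·10) sinh(2 x).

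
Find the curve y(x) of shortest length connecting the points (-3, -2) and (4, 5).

Arc-length functional: J[y] = ∫ sqrt(1 + (y')^2) dx.
Lagrangian L = sqrt(1 + (y')^2) has no explicit y dependence, so ∂L/∂y = 0 and the Euler-Lagrange equation gives
    d/dx( y' / sqrt(1 + (y')^2) ) = 0  ⇒  y' / sqrt(1 + (y')^2) = const.
Hence y' is constant, so y(x) is affine.
Fitting the endpoints (-3, -2) and (4, 5):
    slope m = (5 − (-2)) / (4 − (-3)) = 1,
    intercept c = (-2) − m·(-3) = 1.
Extremal: y(x) = x + 1.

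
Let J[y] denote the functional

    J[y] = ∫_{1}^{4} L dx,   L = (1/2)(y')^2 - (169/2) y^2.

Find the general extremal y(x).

The Lagrangian is L = (1/2)(y')^2 - (169/2) y^2.
∂L/∂y = -169y.
∂L/∂y' = y'.
The Euler-Lagrange equation d/dx(∂L/∂y') − ∂L/∂y = 0 becomes:
    y'' + 169 y = 0
General solution: y(x) = A sin(13x) + B cos(13x), where A and B are arbitrary constants fixed by the endpoint conditions.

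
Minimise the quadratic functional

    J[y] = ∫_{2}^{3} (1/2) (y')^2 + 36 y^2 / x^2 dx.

The Lagrangian is L = (1/2) (y')^2 + 36 y^2 / x^2.
Compute ∂L/∂y = 72y/x^2, ∂L/∂y' = y'.
The Euler-Lagrange equation d/dx(∂L/∂y') − ∂L/∂y = 0 reduces to
    y'' − 72/x^2 · y = 0  (x > 0).
Its general solution is
    y(x) = A x^9 + B x^(-8),
with A, B fixed by the endpoint conditions.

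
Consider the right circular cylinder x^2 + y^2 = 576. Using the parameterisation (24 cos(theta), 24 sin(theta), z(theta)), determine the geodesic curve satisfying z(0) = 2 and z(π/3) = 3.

Parameterise the cylinder of radius R = 24 as
    r(θ) = (24 cos θ, 24 sin θ, z(θ)).
The arc-length element is
    ds = sqrt(576 + (dz/dθ)^2) dθ,
so the Lagrangian is L = sqrt(576 + z'^2).
L depends on z' only, not on z or θ, so ∂L/∂z = 0 and
    ∂L/∂z' = z' / sqrt(576 + z'^2).
The Euler-Lagrange equation gives
    d/dθ( z' / sqrt(576 + z'^2) ) = 0,
so z' is constant. Integrating once:
    z(θ) = a θ + b,
a helix on the cylinder (a straight line when the cylinder is unrolled). The constants a, b are determined by the endpoint conditions.
With endpoint conditions z(0) = 2 and z(π/3) = 3: from z(0) = b we get b = 2, and a·π/3 + 2 = 3 gives a = 3/π, so
    z(θ) = (3/π) θ + 2.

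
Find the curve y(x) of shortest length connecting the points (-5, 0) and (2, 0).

Arc-length functional: J[y] = ∫ sqrt(1 + (y')^2) dx.
Lagrangian L = sqrt(1 + (y')^2) has no explicit y dependence, so ∂L/∂y = 0 and the Euler-Lagrange equation gives
    d/dx( y' / sqrt(1 + (y')^2) ) = 0  ⇒  y' / sqrt(1 + (y')^2) = const.
Hence y' is constant, so y(x) is affine.
Fitting the endpoints (-5, 0) and (2, 0):
    slope m = (0 − 0) / (2 − (-5)) = 0,
    intercept c = 0 − m·(-5) = 0.
Extremal: y(x) = 0.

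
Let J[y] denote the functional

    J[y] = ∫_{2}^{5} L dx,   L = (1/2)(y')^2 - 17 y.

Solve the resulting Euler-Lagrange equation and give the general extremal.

The Lagrangian is L = (1/2)(y')^2 - 17 y.
∂L/∂y = -17.
∂L/∂y' = y'.
The Euler-Lagrange equation d/dx(∂L/∂y') − ∂L/∂y = 0 becomes:
    y'' + 17 = 0
General solution: y(x) = -(17/2) x^2 + A x + B, where A and B are arbitrary constants fixed by the endpoint conditions.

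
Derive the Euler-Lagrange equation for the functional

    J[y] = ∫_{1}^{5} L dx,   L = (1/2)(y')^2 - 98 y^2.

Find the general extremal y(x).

The Lagrangian is L = (1/2)(y')^2 - 98 y^2.
∂L/∂y = -196y.
∂L/∂y' = y'.
The Euler-Lagrange equation d/dx(∂L/∂y') − ∂L/∂y = 0 becomes:
    y'' + 196 y = 0
General solution: y(x) = A sin(14x) + B cos(14x), where A and B are arbitrary constants fixed by the endpoint conditions.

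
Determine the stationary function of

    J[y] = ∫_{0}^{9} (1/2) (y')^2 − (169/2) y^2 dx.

The Lagrangian is L = (1/2) (y')^2 − (169/2) y^2.
Compute ∂L/∂y = -169y, ∂L/∂y' = y'.
The Euler-Lagrange equation d/dx(∂L/∂y') − ∂L/∂y = 0 reduces to
    y'' + 169 y = 0.
Its general solution is
    y(x) = A sin(13x) + B cos(13x),
with A, B fixed by the endpoint conditions.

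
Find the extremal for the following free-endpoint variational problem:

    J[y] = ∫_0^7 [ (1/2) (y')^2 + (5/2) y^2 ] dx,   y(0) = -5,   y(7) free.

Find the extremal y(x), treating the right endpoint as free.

The Lagrangian L = (1/2) (y')^2 + (5/2) y^2 gives
    ∂L/∂y = 5 y,   ∂L/∂y' = y'.
Euler-Lagrange: y'' − 5 y = 0.
With k = sqrt(5), the general solution is
    y(x) = A cosh(sqrt(5) x) + B sinh(sqrt(5) x).
Fixed left endpoint y(0) = -5 ⇒ A = -5.
The right endpoint x = 7 is free, so the natural (transversality) condition is ∂L/∂y' |_{x=7} = 0, i.e. y'(7) = 0.
Compute y'(x) = A k sinh(k x) + B k cosh(k x), so
    y'(7) = A k sinh(k·7) + B k cosh(k·7) = 0
    ⇒ B = −A tanh(k·7) = 5 tanh(sqrt(5)·7).
Therefore the extremal is
    y(x) = −5 cosh(sqrt(5) x) + 5 tanh(sqrt(5)·7) sinh(sqrt(5) x).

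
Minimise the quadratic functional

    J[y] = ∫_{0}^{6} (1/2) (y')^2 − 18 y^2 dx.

The Lagrangian is L = (1/2) (y')^2 − 18 y^2.
Compute ∂L/∂y = -36y, ∂L/∂y' = y'.
The Euler-Lagrange equation d/dx(∂L/∂y') − ∂L/∂y = 0 reduces to
    y'' + 36 y = 0.
Its general solution is
    y(x) = A sin(6x) + B cos(6x),
with A, B fixed by the endpoint conditions.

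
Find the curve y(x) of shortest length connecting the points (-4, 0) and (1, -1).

Arc-length functional: J[y] = ∫ sqrt(1 + (y')^2) dx.
Lagrangian L = sqrt(1 + (y')^2) has no explicit y dependence, so ∂L/∂y = 0 and the Euler-Lagrange equation gives
    d/dx( y' / sqrt(1 + (y')^2) ) = 0  ⇒  y' / sqrt(1 + (y')^2) = const.
Hence y' is constant, so y(x) is affine.
Fitting the endpoints (-4, 0) and (1, -1):
    slope m = ((-1) − 0) / (1 − (-4)) = -1/5,
    intercept c = 0 − m·(-4) = -4/5.
Extremal: y(x) = (-1/5) x - 4/5.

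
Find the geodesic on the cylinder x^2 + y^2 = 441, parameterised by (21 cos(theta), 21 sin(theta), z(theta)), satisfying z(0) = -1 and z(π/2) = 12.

Parameterise the cylinder of radius R = 21 as
    r(θ) = (21 cos θ, 21 sin θ, z(θ)).
The arc-length element is
    ds = sqrt(441 + (dz/dθ)^2) dθ,
so the Lagrangian is L = sqrt(441 + z'^2).
L depends on z' only, not on z or θ, so ∂L/∂z = 0 and
    ∂L/∂z' = z' / sqrt(441 + z'^2).
The Euler-Lagrange equation gives
    d/dθ( z' / sqrt(441 + z'^2) ) = 0,
so z' is constant. Integrating once:
    z(θ) = a θ + b,
a helix on the cylinder (a straight line when the cylinder is unrolled). The constants a, b are determined by the endpoint conditions.
With endpoint conditions z(0) = -1 and z(π/2) = 12: from z(0) = b we get b = -1, and a·π/2 + -1 = 12 gives a = 26/π, so
    z(θ) = (26/π) θ − 1.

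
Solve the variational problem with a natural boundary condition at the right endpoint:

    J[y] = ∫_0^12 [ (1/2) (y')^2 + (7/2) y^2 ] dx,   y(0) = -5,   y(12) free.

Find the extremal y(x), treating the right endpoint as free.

The Lagrangian L = (1/2) (y')^2 + (7/2) y^2 gives
    ∂L/∂y = 7 y,   ∂L/∂y' = y'.
Euler-Lagrange: y'' − 7 y = 0.
With k = sqrt(7), the general solution is
    y(x) = A cosh(sqrt(7) x) + B sinh(sqrt(7) x).
Fixed left endpoint y(0) = -5 ⇒ A = -5.
The right endpoint x = 12 is free, so the natural (transversality) condition is ∂L/∂y' |_{x=12} = 0, i.e. y'(12) = 0.
Compute y'(x) = A k sinh(k x) + B k cosh(k x), so
    y'(12) = A k sinh(k·12) + B k cosh(k·12) = 0
    ⇒ B = −A tanh(k·12) = 5 tanh(sqrt(7)·12).
Therefore the extremal is
    y(x) = −5 cosh(sqrt(7) x) + 5 tanh(sqrt(7)·12) sinh(sqrt(7) x).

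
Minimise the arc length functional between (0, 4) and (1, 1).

Arc-length functional: J[y] = ∫ sqrt(1 + (y')^2) dx.
Lagrangian L = sqrt(1 + (y')^2) has no explicit y dependence, so ∂L/∂y = 0 and the Euler-Lagrange equation gives
    d/dx( y' / sqrt(1 + (y')^2) ) = 0  ⇒  y' / sqrt(1 + (y')^2) = const.
Hence y' is constant, so y(x) is affine.
Fitting the endpoints (0, 4) and (1, 1):
    slope m = (1 − 4) / (1 − 0) = -3,
    intercept c = 4 − m·0 = 4.
Extremal: y(x) = -3 x + 4.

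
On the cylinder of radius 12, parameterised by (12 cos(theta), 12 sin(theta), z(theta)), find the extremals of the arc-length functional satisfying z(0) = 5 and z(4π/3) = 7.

Parameterise the cylinder of radius R = 12 as
    r(θ) = (12 cos θ, 12 sin θ, z(θ)).
The arc-length element is
    ds = sqrt(144 + (dz/dθ)^2) dθ,
so the Lagrangian is L = sqrt(144 + z'^2).
L depends on z' only, not on z or θ, so ∂L/∂z = 0 and
    ∂L/∂z' = z' / sqrt(144 + z'^2).
The Euler-Lagrange equation gives
    d/dθ( z' / sqrt(144 + z'^2) ) = 0,
so z' is constant. Integrating once:
    z(θ) = a θ + b,
a helix on the cylinder (a straight line when the cylinder is unrolled). The constants a, b are determined by the endpoint conditions.
With endpoint conditions z(0) = 5 and z(4π/3) = 7: from z(0) = b we get b = 5, and a·4π/3 + 5 = 7 gives a = 3/(2π), so
    z(θ) = (3/(2π)) θ + 5.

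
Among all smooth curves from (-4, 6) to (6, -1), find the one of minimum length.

Arc-length functional: J[y] = ∫ sqrt(1 + (y')^2) dx.
Lagrangian L = sqrt(1 + (y')^2) has no explicit y dependence, so ∂L/∂y = 0 and the Euler-Lagrange equation gives
    d/dx( y' / sqrt(1 + (y')^2) ) = 0  ⇒  y' / sqrt(1 + (y')^2) = const.
Hence y' is constant, so y(x) is affine.
Fitting the endpoints (-4, 6) and (6, -1):
    slope m = ((-1) − 6) / (6 − (-4)) = -7/10,
    intercept c = 6 − m·(-4) = 16/5.
Extremal: y(x) = (-7/10) x + 16/5.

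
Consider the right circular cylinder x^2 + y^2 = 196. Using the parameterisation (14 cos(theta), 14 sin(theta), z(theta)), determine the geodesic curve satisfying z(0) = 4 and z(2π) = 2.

Parameterise the cylinder of radius R = 14 as
    r(θ) = (14 cos θ, 14 sin θ, z(θ)).
The arc-length element is
    ds = sqrt(196 + (dz/dθ)^2) dθ,
so the Lagrangian is L = sqrt(196 + z'^2).
L depends on z' only, not on z or θ, so ∂L/∂z = 0 and
    ∂L/∂z' = z' / sqrt(196 + z'^2).
The Euler-Lagrange equation gives
    d/dθ( z' / sqrt(196 + z'^2) ) = 0,
so z' is constant. Integrating once:
    z(θ) = a θ + b,
a helix on the cylinder (a straight line when the cylinder is unrolled). The constants a, b are determined by the endpoint conditions.
With endpoint conditions z(0) = 4 and z(2π) = 2: from z(0) = b we get b = 4, and a·2π + 4 = 2 gives a = -1/π, so
    z(θ) = (-1/π) θ + 4.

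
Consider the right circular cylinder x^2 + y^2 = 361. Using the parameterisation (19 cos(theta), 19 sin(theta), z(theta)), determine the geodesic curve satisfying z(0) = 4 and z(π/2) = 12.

Parameterise the cylinder of radius R = 19 as
    r(θ) = (19 cos θ, 19 sin θ, z(θ)).
The arc-length element is
    ds = sqrt(361 + (dz/dθ)^2) dθ,
so the Lagrangian is L = sqrt(361 + z'^2).
L depends on z' only, not on z or θ, so ∂L/∂z = 0 and
    ∂L/∂z' = z' / sqrt(361 + z'^2).
The Euler-Lagrange equation gives
    d/dθ( z' / sqrt(361 + z'^2) ) = 0,
so z' is constant. Integrating once:
    z(θ) = a θ + b,
a helix on the cylinder (a straight line when the cylinder is unrolled). The constants a, b are determined by the endpoint conditions.
With endpoint conditions z(0) = 4 and z(π/2) = 12: from z(0) = b we get b = 4, and a·π/2 + 4 = 12 gives a = 16/π, so
    z(θ) = (16/π) θ + 4.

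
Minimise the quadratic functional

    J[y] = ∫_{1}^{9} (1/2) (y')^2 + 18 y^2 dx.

The Lagrangian is L = (1/2) (y')^2 + 18 y^2.
Compute ∂L/∂y = 36y, ∂L/∂y' = y'.
The Euler-Lagrange equation d/dx(∂L/∂y') − ∂L/∂y = 0 reduces to
    y'' − 36 y = 0.
Its general solution is
    y(x) = A e^(6x) + B e^(−6x),
with A, B fixed by the endpoint conditions.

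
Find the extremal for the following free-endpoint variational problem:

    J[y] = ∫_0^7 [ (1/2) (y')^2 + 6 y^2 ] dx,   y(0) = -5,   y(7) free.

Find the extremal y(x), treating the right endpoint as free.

The Lagrangian L = (1/2) (y')^2 + 6 y^2 gives
    ∂L/∂y = 12 y,   ∂L/∂y' = y'.
Euler-Lagrange: y'' − 12 y = 0.
With k = sqrt(12), the general solution is
    y(x) = A cosh(sqrt(12) x) + B sinh(sqrt(12) x).
Fixed left endpoint y(0) = -5 ⇒ A = -5.
The right endpoint x = 7 is free, so the natural (transversality) condition is ∂L/∂y' |_{x=7} = 0, i.e. y'(7) = 0.
Compute y'(x) = A k sinh(k x) + B k cosh(k x), so
    y'(7) = A k sinh(k·7) + B k cosh(k·7) = 0
    ⇒ B = −A tanh(k·7) = 5 tanh(sqrt(12)·7).
Therefore the extremal is
    y(x) = −5 cosh(sqrt(12) x) + 5 tanh(sqrt(12)·7) sinh(sqrt(12) x).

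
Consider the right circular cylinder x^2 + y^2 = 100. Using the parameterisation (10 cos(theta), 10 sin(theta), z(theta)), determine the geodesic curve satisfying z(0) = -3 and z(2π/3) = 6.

Parameterise the cylinder of radius R = 10 as
    r(θ) = (10 cos θ, 10 sin θ, z(θ)).
The arc-length element is
    ds = sqrt(100 + (dz/dθ)^2) dθ,
so the Lagrangian is L = sqrt(100 + z'^2).
L depends on z' only, not on z or θ, so ∂L/∂z = 0 and
    ∂L/∂z' = z' / sqrt(100 + z'^2).
The Euler-Lagrange equation gives
    d/dθ( z' / sqrt(100 + z'^2) ) = 0,
so z' is constant. Integrating once:
    z(θ) = a θ + b,
a helix on the cylinder (a straight line when the cylinder is unrolled). The constants a, b are determined by the endpoint conditions.
With endpoint conditions z(0) = -3 and z(2π/3) = 6: from z(0) = b we get b = -3, and a·2π/3 + -3 = 6 gives a = 27/(2π), so
    z(θ) = (27/(2π)) θ − 3.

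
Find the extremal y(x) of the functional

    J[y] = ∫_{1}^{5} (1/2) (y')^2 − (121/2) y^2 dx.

The Lagrangian is L = (1/2) (y')^2 − (121/2) y^2.
Compute ∂L/∂y = -121y, ∂L/∂y' = y'.
The Euler-Lagrange equation d/dx(∂L/∂y') − ∂L/∂y = 0 reduces to
    y'' + 121 y = 0.
Its general solution is
    y(x) = A sin(11x) + B cos(11x),
with A, B fixed by the endpoint conditions.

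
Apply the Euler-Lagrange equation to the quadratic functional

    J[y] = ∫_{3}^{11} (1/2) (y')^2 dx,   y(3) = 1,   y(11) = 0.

The Lagrangian is L = (1/2) (y')^2.
Compute ∂L/∂y = 0, ∂L/∂y' = y'.
The Euler-Lagrange equation d/dx(∂L/∂y') − ∂L/∂y = 0 reduces to
    y'' = 0.
Its general solution is
    y(x) = A x + B,
with A, B fixed by the endpoint conditions.
Applying the endpoint conditions y(3) = 1 and y(11) = 0: solve A·3 + B = 1 and A·11 + B = 0. Subtracting gives A(11 − 3) = 0 − 1, so A = -1/8, and B = 1 − A·3 = 11/8. Therefore
    y(x) = (-1/8) x + 11/8.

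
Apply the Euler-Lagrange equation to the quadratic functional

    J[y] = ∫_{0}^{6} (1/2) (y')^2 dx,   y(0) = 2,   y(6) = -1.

The Lagrangian is L = (1/2) (y')^2.
Compute ∂L/∂y = 0, ∂L/∂y' = y'.
The Euler-Lagrange equation d/dx(∂L/∂y') − ∂L/∂y = 0 reduces to
    y'' = 0.
Its general solution is
    y(x) = A x + B,
with A, B fixed by the endpoint conditions.
Applying the endpoint conditions y(0) = 2 and y(6) = -1: solve A·0 + B = 2 and A·6 + B = -1. Subtracting gives A(6 − 0) = -1 − 2, so A = -1/2, and B = 2 − A·0 = 2. Therefore
    y(x) = (-1/2) x + 2.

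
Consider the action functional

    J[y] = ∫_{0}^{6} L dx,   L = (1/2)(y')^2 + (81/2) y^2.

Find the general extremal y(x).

The Lagrangian is L = (1/2)(y')^2 + (81/2) y^2.
∂L/∂y = 81y.
∂L/∂y' = y'.
The Euler-Lagrange equation d/dx(∂L/∂y') − ∂L/∂y = 0 becomes:
    y'' - 81 y = 0
General solution: y(x) = A e^(9x) + B e^(-9x), where A and B are arbitrary constants fixed by the endpoint conditions.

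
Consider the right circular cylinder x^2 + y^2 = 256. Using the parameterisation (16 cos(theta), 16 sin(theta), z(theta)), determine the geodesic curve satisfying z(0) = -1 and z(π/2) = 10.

Parameterise the cylinder of radius R = 16 as
    r(θ) = (16 cos θ, 16 sin θ, z(θ)).
The arc-length element is
    ds = sqrt(256 + (dz/dθ)^2) dθ,
so the Lagrangian is L = sqrt(256 + z'^2).
L depends on z' only, not on z or θ, so ∂L/∂z = 0 and
    ∂L/∂z' = z' / sqrt(256 + z'^2).
The Euler-Lagrange equation gives
    d/dθ( z' / sqrt(256 + z'^2) ) = 0,
so z' is constant. Integrating once:
    z(θ) = a θ + b,
a helix on the cylinder (a straight line when the cylinder is unrolled). The constants a, b are determined by the endpoint conditions.
With endpoint conditions z(0) = -1 and z(π/2) = 10: from z(0) = b we get b = -1, and a·π/2 + -1 = 10 gives a = 22/π, so
    z(θ) = (22/π) θ − 1.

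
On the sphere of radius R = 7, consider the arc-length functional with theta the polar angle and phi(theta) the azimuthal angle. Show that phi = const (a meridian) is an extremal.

On the sphere of radius R = 7 with spherical coordinates (θ, φ), the induced metric is
    ds^2 = 49(dθ^2 + sin^2(θ) dφ^2).
Using θ as the parameter, the arc-length functional becomes
    J[φ] = ∫ 7 sqrt(1 + sin^2(θ) (dφ/dθ)^2) dθ.
So L = 7 sqrt(1 + sin^2(θ) φ'^2). Compute
    ∂L/∂φ = 0  (L has no explicit φ dependence),
    ∂L/∂φ' = 7 sin^2(θ) φ' / sqrt(1 + sin^2(θ) φ'^2).
For the candidate φ(θ) = c (constant), φ' = 0, so ∂L/∂φ' evaluated along the candidate vanishes, and ∂L/∂φ is identically zero. Hence
    d/dθ(∂L/∂φ') − ∂L/∂φ = 0
is satisfied. Therefore meridians φ = const are extremals of arc length — they are geodesics on the sphere.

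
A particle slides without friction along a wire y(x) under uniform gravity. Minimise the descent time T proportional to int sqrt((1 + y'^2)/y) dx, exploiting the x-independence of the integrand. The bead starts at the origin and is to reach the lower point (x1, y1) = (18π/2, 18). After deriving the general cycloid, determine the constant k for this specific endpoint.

The Lagrangian L = sqrt((1 + y'^2) / y) has no explicit x dependence, so the Beltrami identity applies:
    L − y' ∂L/∂y' = C.
Compute ∂L/∂y' = y' / sqrt(y (1 + y'^2)).
Substitute:
    sqrt((1 + y'^2)/y) − y'·y' / sqrt(y (1 + y'^2))
    = (1 + y'^2) / sqrt(y (1 + y'^2)) − y'^2 / sqrt(y (1 + y'^2))
    = 1 / sqrt(y (1 + y'^2)) = C.
Squaring and rearranging gives the first integral
    y (1 + y'^2) = 1/C^2 =: k   (constant).
Solving this first-order ODE by the substitution
    y = (k/2)(1 − cos θ)
yields the cycloid parameterisation
    x(θ) = (k/2)(θ − sin θ),   y(θ) = (k/2)(1 − cos θ).
The constant k is fixed by the endpoint condition.
Now fit the given lower endpoint (x1, y1) = (18π/2, 18). At the bottom of the first arch (θ = π), the parametric equations give
    y(π) = (k/2)(1 − cos π) = k,
    x(π) = (k/2)(π − sin π) = kπ/2.
Matching y(π) = 18 gives k = 18, consistent with x(π) = 18π/2. Therefore the specific cycloid is
    x(θ) = (18/2)(θ − sin θ),   y(θ) = (18/2)(1 − cos θ).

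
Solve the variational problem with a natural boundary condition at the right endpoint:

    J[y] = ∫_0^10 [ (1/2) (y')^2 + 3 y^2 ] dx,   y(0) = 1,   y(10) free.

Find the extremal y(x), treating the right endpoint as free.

The Lagrangian L = (1/2) (y')^2 + 3 y^2 gives
    ∂L/∂y = 6 y,   ∂L/∂y' = y'.
Euler-Lagrange: y'' − 6 y = 0.
With k = sqrt(6), the general solution is
    y(x) = A cosh(sqrt(6) x) + B sinh(sqrt(6) x).
Fixed left endpoint y(0) = 1 ⇒ A = 1.
The right endpoint x = 10 is free, so the natural (transversality) condition is ∂L/∂y' |_{x=10} = 0, i.e. y'(10) = 0.
Compute y'(x) = A k sinh(k x) + B k cosh(k x), so
    y'(10) = A k sinh(k·10) + B k cosh(k·10) = 0
    ⇒ B = −A tanh(k·10) = − tanh(sqrt(6)·10).
Therefore the extremal is
    y(x) = cosh(sqrt(6) x) − tanh(sqrt(6)·10) sinh(sqrt(6) x).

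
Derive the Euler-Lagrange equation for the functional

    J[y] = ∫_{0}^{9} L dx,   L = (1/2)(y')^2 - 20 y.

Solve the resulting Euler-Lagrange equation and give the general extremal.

The Lagrangian is L = (1/2)(y')^2 - 20 y.
∂L/∂y = -20.
∂L/∂y' = y'.
The Euler-Lagrange equation d/dx(∂L/∂y') − ∂L/∂y = 0 becomes:
    y'' + 20 = 0
General solution: y(x) = -10 x^2 + A x + B, where A and B are arbitrary constants fixed by the endpoint conditions.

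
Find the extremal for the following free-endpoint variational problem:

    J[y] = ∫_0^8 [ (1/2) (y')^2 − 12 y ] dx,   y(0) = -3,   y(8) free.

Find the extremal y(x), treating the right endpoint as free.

The Lagrangian L = (1/2) (y')^2 − 12 y gives
    ∂L/∂y = −12,   ∂L/∂y' = y'.
Euler-Lagrange: d/dx(y') − (−12) = 0, i.e. y'' + 12 = 0, so
    y(x) = −(12/2) x^2 + C1 x + C2.
Fixed left endpoint y(0) = -3 ⇒ C2 = -3.
The right endpoint x = 8 is free, so the natural (transversality) condition is ∂L/∂y' |_{x=8} = 0, i.e. y'(8) = 0.
Compute y'(x) = −12 x + C1, so y'(8) = −96 + C1 = 0 ⇒ C1 = 96.
Therefore the extremal is
    y(x) = −6 x^2 + 96 x − 3.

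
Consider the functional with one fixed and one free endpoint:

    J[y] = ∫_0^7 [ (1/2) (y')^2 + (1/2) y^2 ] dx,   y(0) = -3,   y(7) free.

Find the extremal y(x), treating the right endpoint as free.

The Lagrangian L = (1/2) (y')^2 + (1/2) y^2 gives
    ∂L/∂y = 1 y,   ∂L/∂y' = y'.
Euler-Lagrange: y'' − y = 0.
With k = 1, the general solution is
    y(x) = A cosh(x) + B sinh(x).
Fixed left endpoint y(0) = -3 ⇒ A = -3.
The right endpoint x = 7 is free, so the natural (transversality) condition is ∂L/∂y' |_{x=7} = 0, i.e. y'(7) = 0.
Compute y'(x) = A k sinh(k x) + B k cosh(k x), so
    y'(7) = A k sinh(k·7) + B k cosh(k·7) = 0
    ⇒ B = −A tanh(k·7) = 3 tanh(1·7).
Therefore the extremal is
    y(x) = −3 cosh(1 x) + 3 tanh(1·7) sinh(1 x).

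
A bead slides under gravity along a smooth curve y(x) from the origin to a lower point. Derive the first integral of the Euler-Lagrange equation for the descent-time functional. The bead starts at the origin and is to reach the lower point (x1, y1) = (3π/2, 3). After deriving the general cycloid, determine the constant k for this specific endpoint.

The Lagrangian L = sqrt((1 + y'^2) / y) has no explicit x dependence, so the Beltrami identity applies:
    L − y' ∂L/∂y' = C.
Compute ∂L/∂y' = y' / sqrt(y (1 + y'^2)).
Substitute:
    sqrt((1 + y'^2)/y) − y'·y' / sqrt(y (1 + y'^2))
    = (1 + y'^2) / sqrt(y (1 + y'^2)) − y'^2 / sqrt(y (1 + y'^2))
    = 1 / sqrt(y (1 + y'^2)) = C.
Squaring and rearranging gives the first integral
    y (1 + y'^2) = 1/C^2 =: k   (constant).
Solving this first-order ODE by the substitution
    y = (k/2)(1 − cos θ)
yields the cycloid parameterisation
    x(θ) = (k/2)(θ − sin θ),   y(θ) = (k/2)(1 − cos θ).
The constant k is fixed by the endpoint condition.
Now fit the given lower endpoint (x1, y1) = (3π/2, 3). At the bottom of the first arch (θ = π), the parametric equations give
    y(π) = (k/2)(1 − cos π) = k,
    x(π) = (k/2)(π − sin π) = kπ/2.
Matching y(π) = 3 gives k = 3, consistent with x(π) = 3π/2. Therefore the specific cycloid is
    x(θ) = (3/2)(θ − sin θ),   y(θ) = (3/2)(1 − cos θ).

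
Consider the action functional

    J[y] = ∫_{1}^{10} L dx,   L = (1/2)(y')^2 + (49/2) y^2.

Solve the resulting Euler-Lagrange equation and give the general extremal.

The Lagrangian is L = (1/2)(y')^2 + (49/2) y^2.
∂L/∂y = 49y.
∂L/∂y' = y'.
The Euler-Lagrange equation d/dx(∂L/∂y') − ∂L/∂y = 0 becomes:
    y'' - 49 y = 0
General solution: y(x) = A e^(7x) + B e^(-7x), where A and B are arbitrary constants fixed by the endpoint conditions.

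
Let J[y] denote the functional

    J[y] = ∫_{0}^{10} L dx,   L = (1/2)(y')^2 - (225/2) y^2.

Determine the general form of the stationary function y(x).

The Lagrangian is L = (1/2)(y')^2 - (225/2) y^2.
∂L/∂y = -225y.
∂L/∂y' = y'.
The Euler-Lagrange equation d/dx(∂L/∂y') − ∂L/∂y = 0 becomes:
    y'' + 225 y = 0
General solution: y(x) = A sin(15x) + B cos(15x), where A and B are arbitrary constants fixed by the endpoint conditions.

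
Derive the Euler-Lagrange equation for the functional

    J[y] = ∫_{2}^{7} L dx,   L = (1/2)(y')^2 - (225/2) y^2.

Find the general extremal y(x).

The Lagrangian is L = (1/2)(y')^2 - (225/2) y^2.
∂L/∂y = -225y.
∂L/∂y' = y'.
The Euler-Lagrange equation d/dx(∂L/∂y') − ∂L/∂y = 0 becomes:
    y'' + 225 y = 0
General solution: y(x) = A sin(15x) + B cos(15x), where A and B are arbitrary constants fixed by the endpoint conditions.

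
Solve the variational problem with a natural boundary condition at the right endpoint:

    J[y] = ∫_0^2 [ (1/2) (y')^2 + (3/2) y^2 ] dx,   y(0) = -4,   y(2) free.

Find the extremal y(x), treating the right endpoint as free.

The Lagrangian L = (1/2) (y')^2 + (3/2) y^2 gives
    ∂L/∂y = 3 y,   ∂L/∂y' = y'.
Euler-Lagrange: y'' − 3 y = 0.
With k = sqrt(3), the general solution is
    y(x) = A cosh(sqrt(3) x) + B sinh(sqrt(3) x).
Fixed left endpoint y(0) = -4 ⇒ A = -4.
The right endpoint x = 2 is free, so the natural (transversality) condition is ∂L/∂y' |_{x=2} = 0, i.e. y'(2) = 0.
Compute y'(x) = A k sinh(k x) + B k cosh(k x), so
    y'(2) = A k sinh(k·2) + B k cosh(k·2) = 0
    ⇒ B = −A tanh(k·2) = 4 tanh(sqrt(3)·2).
Therefore the extremal is
    y(x) = −4 cosh(sqrt(3) x) + 4 tanh(sqrt(3)·2) sinh(sqrt(3) x).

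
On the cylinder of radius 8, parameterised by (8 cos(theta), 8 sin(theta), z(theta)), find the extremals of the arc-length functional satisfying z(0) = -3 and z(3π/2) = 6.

Parameterise the cylinder of radius R = 8 as
    r(θ) = (8 cos θ, 8 sin θ, z(θ)).
The arc-length element is
    ds = sqrt(64 + (dz/dθ)^2) dθ,
so the Lagrangian is L = sqrt(64 + z'^2).
L depends on z' only, not on z or θ, so ∂L/∂z = 0 and
    ∂L/∂z' = z' / sqrt(64 + z'^2).
The Euler-Lagrange equation gives
    d/dθ( z' / sqrt(64 + z'^2) ) = 0,
so z' is constant. Integrating once:
    z(θ) = a θ + b,
a helix on the cylinder (a straight line when the cylinder is unrolled). The constants a, b are determined by the endpoint conditions.
With endpoint conditions z(0) = -3 and z(3π/2) = 6: from z(0) = b we get b = -3, and a·3π/2 + -3 = 6 gives a = 6/π, so
    z(θ) = (6/π) θ − 3.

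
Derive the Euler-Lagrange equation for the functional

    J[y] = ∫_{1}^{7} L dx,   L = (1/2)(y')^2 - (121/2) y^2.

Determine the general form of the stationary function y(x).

The Lagrangian is L = (1/2)(y')^2 - (121/2) y^2.
∂L/∂y = -121y.
∂L/∂y' = y'.
The Euler-Lagrange equation d/dx(∂L/∂y') − ∂L/∂y = 0 becomes:
    y'' + 121 y = 0
General solution: y(x) = A sin(11x) + B cos(11x), where A and B are arbitrary constants fixed by the endpoint conditions.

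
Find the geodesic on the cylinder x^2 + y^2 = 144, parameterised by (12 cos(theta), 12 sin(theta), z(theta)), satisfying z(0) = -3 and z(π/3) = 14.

Parameterise the cylinder of radius R = 12 as
    r(θ) = (12 cos θ, 12 sin θ, z(θ)).
The arc-length element is
    ds = sqrt(144 + (dz/dθ)^2) dθ,
so the Lagrangian is L = sqrt(144 + z'^2).
L depends on z' only, not on z or θ, so ∂L/∂z = 0 and
    ∂L/∂z' = z' / sqrt(144 + z'^2).
The Euler-Lagrange equation gives
    d/dθ( z' / sqrt(144 + z'^2) ) = 0,
so z' is constant. Integrating once:
    z(θ) = a θ + b,
a helix on the cylinder (a straight line when the cylinder is unrolled). The constants a, b are determined by the endpoint conditions.
With endpoint conditions z(0) = -3 and z(π/3) = 14: from z(0) = b we get b = -3, and a·π/3 + -3 = 14 gives a = 51/π, so
    z(θ) = (51/π) θ − 3.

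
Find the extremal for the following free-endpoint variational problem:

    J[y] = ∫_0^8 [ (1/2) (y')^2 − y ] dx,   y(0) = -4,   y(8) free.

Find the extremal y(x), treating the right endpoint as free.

The Lagrangian L = (1/2) (y')^2 − y gives
    ∂L/∂y = −1,   ∂L/∂y' = y'.
Euler-Lagrange: d/dx(y') − (−1) = 0, i.e. y'' + 1 = 0, so
    y(x) = −(1/2) x^2 + C1 x + C2.
Fixed left endpoint y(0) = -4 ⇒ C2 = -4.
The right endpoint x = 8 is free, so the natural (transversality) condition is ∂L/∂y' |_{x=8} = 0, i.e. y'(8) = 0.
Compute y'(x) = −1 x + C1, so y'(8) = −8 + C1 = 0 ⇒ C1 = 8.
Therefore the extremal is
    y(x) = −x^2/2 + 8 x − 4.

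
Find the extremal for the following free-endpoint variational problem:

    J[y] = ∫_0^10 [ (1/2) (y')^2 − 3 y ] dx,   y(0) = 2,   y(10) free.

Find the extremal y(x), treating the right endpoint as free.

The Lagrangian L = (1/2) (y')^2 − 3 y gives
    ∂L/∂y = −3,   ∂L/∂y' = y'.
Euler-Lagrange: d/dx(y') − (−3) = 0, i.e. y'' + 3 = 0, so
    y(x) = −(3/2) x^2 + C1 x + C2.
Fixed left endpoint y(0) = 2 ⇒ C2 = 2.
The right endpoint x = 10 is free, so the natural (transversality) condition is ∂L/∂y' |_{x=10} = 0, i.e. y'(10) = 0.
Compute y'(x) = −3 x + C1, so y'(10) = −30 + C1 = 0 ⇒ C1 = 30.
Therefore the extremal is
    y(x) = −(3/2) x^2 + 30 x + 2.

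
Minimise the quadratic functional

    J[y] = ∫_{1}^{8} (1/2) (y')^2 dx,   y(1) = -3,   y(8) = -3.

The Lagrangian is L = (1/2) (y')^2.
Compute ∂L/∂y = 0, ∂L/∂y' = y'.
The Euler-Lagrange equation d/dx(∂L/∂y') − ∂L/∂y = 0 reduces to
    y'' = 0.
Its general solution is
    y(x) = A x + B,
with A, B fixed by the endpoint conditions.
Applying the endpoint conditions y(1) = -3 and y(8) = -3: solve A·1 + B = -3 and A·8 + B = -3. Subtracting gives A(8 − 1) = -3 − -3, so A = 0, and B = -3 − A·1 = -3. Therefore
    y(x) = -3.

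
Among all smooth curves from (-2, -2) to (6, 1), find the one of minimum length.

Arc-length functional: J[y] = ∫ sqrt(1 + (y')^2) dx.
Lagrangian L = sqrt(1 + (y')^2) has no explicit y dependence, so ∂L/∂y = 0 and the Euler-Lagrange equation gives
    d/dx( y' / sqrt(1 + (y')^2) ) = 0  ⇒  y' / sqrt(1 + (y')^2) = const.
Hence y' is constant, so y(x) is affine.
Fitting the endpoints (-2, -2) and (6, 1):
    slope m = (1 − (-2)) / (6 − (-2)) = 3/8,
    intercept c = (-2) − m·(-2) = -5/4.
Extremal: y(x) = (3/8) x - 5/4.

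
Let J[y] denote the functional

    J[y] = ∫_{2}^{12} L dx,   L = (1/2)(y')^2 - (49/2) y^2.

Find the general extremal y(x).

The Lagrangian is L = (1/2)(y')^2 - (49/2) y^2.
∂L/∂y = -49y.
∂L/∂y' = y'.
The Euler-Lagrange equation d/dx(∂L/∂y') − ∂L/∂y = 0 becomes:
    y'' + 49 y = 0
General solution: y(x) = A sin(7x) + B cos(7x), where A and B are arbitrary constants fixed by the endpoint conditions.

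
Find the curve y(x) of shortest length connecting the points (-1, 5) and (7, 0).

Arc-length functional: J[y] = ∫ sqrt(1 + (y')^2) dx.
Lagrangian L = sqrt(1 + (y')^2) has no explicit y dependence, so ∂L/∂y = 0 and the Euler-Lagrange equation gives
    d/dx( y' / sqrt(1 + (y')^2) ) = 0  ⇒  y' / sqrt(1 + (y')^2) = const.
Hence y' is constant, so y(x) is affine.
Fitting the endpoints (-1, 5) and (7, 0):
    slope m = (0 − 5) / (7 − (-1)) = -5/8,
    intercept c = 5 − m·(-1) = 35/8.
Extremal: y(x) = (-5/8) x + 35/8.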